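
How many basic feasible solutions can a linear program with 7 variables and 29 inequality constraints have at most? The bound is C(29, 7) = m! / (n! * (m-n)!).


Each vertex corresponds to some choice of n active constraints out of m, so the number of vertices is at most C(m, n) = m! / (n!(m-n)!).
m = 29, n = 7
Numerator: 29 * 28 * 27 * 26 * 25 * 24 * 23
Denominator: 7! = 5040
C(29, 7) = 1560780


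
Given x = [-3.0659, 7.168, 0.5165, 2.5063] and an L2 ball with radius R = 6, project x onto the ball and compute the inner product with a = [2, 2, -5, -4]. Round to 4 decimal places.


Step 1: Compute ||x|| (intermediates to 6 decimals).
||x|| = sqrt((-3.0659)^2 + 7.168^2 + 0.5165^2 + 2.5063^2) = 8.205381
Step 2: Project.
Since ||x|| > R, scale = R/||x|| = 6/8.205381 = 0.731227, proj(x) = scale * x
proj(x) = [-2.241869, 5.241435, 0.377679, 1.832674]
Step 3: Dot product.
a^T * proj(x) = 2*(-2.241869) + 2*5.241435 - 5*0.377679 - 4*1.832674 = -3.22


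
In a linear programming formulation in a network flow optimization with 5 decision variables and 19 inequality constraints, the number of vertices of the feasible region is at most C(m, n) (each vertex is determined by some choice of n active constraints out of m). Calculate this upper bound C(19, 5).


Each vertex corresponds to some choice of n active constraints out of m, so the number of vertices is at most C(m, n) = m! / (n!(m-n)!).
m = 19, n = 5
Numerator: 19 * 18 * 17 * 16 * 15
Denominator: 5! = 120
C(19, 5) = 11628


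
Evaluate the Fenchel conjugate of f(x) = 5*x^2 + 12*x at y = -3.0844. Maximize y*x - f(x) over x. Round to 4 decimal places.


f*(y) = sup_x {y*x - a*x^2 - b*x} = sup_x {(y-b)*x - a*x^2}
FOC: (y - b) - 2a*x = 0 => x* = (y - b)/(2a)
x* = (-3.0844 - 12)/(2*5) = -1.5084
f*(-3.0844) = (y-b)^2/(4a) = (-3.0844 - 12)^2/(4*5)
= 227.5391/20 = 11.377


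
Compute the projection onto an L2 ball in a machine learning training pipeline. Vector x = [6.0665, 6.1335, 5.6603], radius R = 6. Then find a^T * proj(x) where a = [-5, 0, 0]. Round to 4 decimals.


Step 1: Compute ||x|| (intermediates to 6 decimals).
||x|| = sqrt(6.0665^2 + 6.1335^2 + 5.6603^2) = 10.318006
Step 2: Project.
Since ||x|| > R, scale = R/||x|| = 6/10.318006 = 0.581508, proj(x) = scale * x
proj(x) = [3.527718, 3.566679, 3.29151]
Step 3: Dot product.
a^T * proj(x) = -5*3.527718 + 0*3.566679 + 0*3.29151 = -17.6386


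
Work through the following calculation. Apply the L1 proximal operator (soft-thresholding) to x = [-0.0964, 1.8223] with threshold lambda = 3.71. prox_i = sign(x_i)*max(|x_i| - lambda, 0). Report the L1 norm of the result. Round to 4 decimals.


Soft-thresholding with lambda = 3.71:
prox(-0.0964) = sign(-0.0964)*max(|-0.0964| - 3.71, 0) = 0.0
prox(1.8223) = sign(1.8223)*max(|1.8223| - 3.71, 0) = 0.0
prox(x) = [0.0, 0.0]
||prox(x)||_1 = 0.0 + 0.0 = 0.0


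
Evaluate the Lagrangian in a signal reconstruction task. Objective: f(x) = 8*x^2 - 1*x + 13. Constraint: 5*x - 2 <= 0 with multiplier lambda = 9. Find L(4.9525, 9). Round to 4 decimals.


Step 1: Evaluate f(x).
f(4.9525) = 8*4.9525^2 - 1*4.9525 + 13 = 204.2656
Step 2: Evaluate g(x).
g(4.9525) = 5*4.9525 - 2 = 22.7625
Step 3: Compute Lagrangian.
L = 204.2656 + 9*22.7625 = 409.1281


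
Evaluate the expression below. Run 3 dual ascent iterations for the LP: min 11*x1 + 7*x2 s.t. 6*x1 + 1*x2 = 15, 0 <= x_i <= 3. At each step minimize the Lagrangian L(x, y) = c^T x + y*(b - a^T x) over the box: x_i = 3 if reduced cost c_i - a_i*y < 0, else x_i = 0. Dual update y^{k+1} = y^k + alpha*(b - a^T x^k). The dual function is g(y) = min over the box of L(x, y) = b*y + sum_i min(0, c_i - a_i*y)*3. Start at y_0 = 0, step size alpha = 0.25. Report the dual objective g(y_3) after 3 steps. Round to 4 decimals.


Dual ascent for LP: min 11*x1 + 7*x2, 6*x1 + 1*x2 = 15, 0 <= x_i <= 3
Step 1: y^k = 0.0, reduced costs: (11.0, 7.0)
  x^k = (0.0, 0.0), subgradient = b - a^T x = 15.0
  y^{k+1} = 0.0 + 0.25*15.0 = 3.75
Step 2: y^k = 3.75, reduced costs: (-11.5, 3.25)
  x^k = (3.0, 0.0), subgradient = b - a^T x = -3.0
  y^{k+1} = 3.75 + 0.25*-3.0 = 3.0
Step 3: y^k = 3.0, reduced costs: (-7.0, 4.0)
  x^k = (3.0, 0.0), subgradient = b - a^T x = -3.0
  y^{k+1} = 3.0 + 0.25*-3.0 = 2.25
Dual objective at y_3 = 2.25: reduced costs (-2.5, 4.75), box minimizer x = (3.0, 0.0)
g(y_3) = b*y + (c1 - a1*y)*x1 + (c2 - a2*y)*x2 = 15*2.25 + (-2.5)*3.0 + 4.75*0.0 = 33.75 - 7.5 + 0.0 = 26.25


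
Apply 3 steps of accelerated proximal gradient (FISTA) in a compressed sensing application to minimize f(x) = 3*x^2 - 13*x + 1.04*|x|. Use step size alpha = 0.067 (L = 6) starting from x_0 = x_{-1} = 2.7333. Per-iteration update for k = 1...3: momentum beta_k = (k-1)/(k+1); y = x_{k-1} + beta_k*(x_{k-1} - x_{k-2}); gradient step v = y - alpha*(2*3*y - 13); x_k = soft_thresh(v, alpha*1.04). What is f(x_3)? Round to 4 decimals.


FISTA on f(x) = 3*x^2 - 13*x + 1.04*|x|
L = 6, alpha = 0.067
Iteration 1: beta = 0.0, y = 2.7333 + 0.0*(2.7333 - 2.7333) = 2.7333
  grad(y) = 3.3998, v = y - alpha*grad = 2.5055
  prox(v) = soft_thresh(2.5055, 0.0697) = 2.4358
Iteration 2: beta = 0.3333, y = 2.4358 + 0.3333*(2.4358 - 2.7333) = 2.3367
  grad(y) = 1.0201, v = y - alpha*grad = 2.2683
  prox(v) = soft_thresh(2.2683, 0.0697) = 2.1987
Iteration 3: beta = 0.5, y = 2.1987 + 0.5*(2.1987 - 2.4358) = 2.0801
  grad(y) = -0.5196, v = y - alpha*grad = 2.1149
  prox(v) = soft_thresh(2.1149, 0.0697) = 2.0452
f(x_3) = 3*2.0452^2 - 13*2.0452 + 1.04*|2.0452| = -11.9121


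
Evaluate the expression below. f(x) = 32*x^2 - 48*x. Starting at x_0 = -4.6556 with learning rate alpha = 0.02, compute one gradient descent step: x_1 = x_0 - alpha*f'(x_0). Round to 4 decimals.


We compute the gradient at x_0 and apply the update.
f'(x) = 64*x - 48
f'(-4.6556) = 64*-4.6556 - 48 = -345.9584
x_1 = -4.6556 - 0.02*-345.9584 = 2.2636


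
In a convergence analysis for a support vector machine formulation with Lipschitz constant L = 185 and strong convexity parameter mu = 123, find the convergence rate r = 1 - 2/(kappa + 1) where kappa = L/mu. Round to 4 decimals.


Step 1: Compute the condition number.
kappa = L/mu = 185/123 = 1.5041
Step 2: Compute the convergence rate.
r = 1 - 2/(kappa + 1) = 1 - 2*mu/(L + mu) = (L - mu)/(L + mu) = 62/308 = 0.2013


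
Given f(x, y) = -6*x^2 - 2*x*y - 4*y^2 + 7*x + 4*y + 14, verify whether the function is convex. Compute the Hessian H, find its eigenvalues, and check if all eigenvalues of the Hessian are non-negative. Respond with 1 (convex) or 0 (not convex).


The Hessian of f(x,y) = -6*x^2 - 2*x*y - 4*y^2 + 7*x + 4*y + 14 is:
H = [[-12, -2], [-2, -8]]
Trace = -12 - 8 = -20
Determinant = -12*-8 - (-2)^2 = 92
Discriminant = (-20)^2 - 4*92 = 32.0
Eigenvalues: lambda_1 = -12.8284, lambda_2 = -7.1716
The function is not convex.

0


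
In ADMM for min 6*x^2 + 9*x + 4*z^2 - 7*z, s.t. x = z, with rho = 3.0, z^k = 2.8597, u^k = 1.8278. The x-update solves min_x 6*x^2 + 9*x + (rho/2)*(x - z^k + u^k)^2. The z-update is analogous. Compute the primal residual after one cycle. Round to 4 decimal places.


ADMM iteration with rho = 3.0, z^k = 2.8597, u^k = 1.8278
Step 1: x-update.
Minimize 6*x^2 + 9*x + (3.0/2)*(x - 2.8597 + 1.8278)^2
FOC: (2*6 + 3.0)*x = -9 + 3.0*(2.8597 - 1.8278)
x^{k+1} = -0.3936
Step 2: z-update.
Minimize 4*z^2 - 7*z + (3.0/2)*(-0.3936 - z + 1.8278)^2
FOC: (2*4 + 3.0)*z = 7 + 3.0*(-0.3936 + 1.8278)
z^{k+1} = 1.0275
Step 3: u-update.
u^{k+1} = 1.8278 - 0.3936 - 1.0275 = 0.4067
Step 4: Primal residual = |-0.3936 - 1.0275| = 1.4211


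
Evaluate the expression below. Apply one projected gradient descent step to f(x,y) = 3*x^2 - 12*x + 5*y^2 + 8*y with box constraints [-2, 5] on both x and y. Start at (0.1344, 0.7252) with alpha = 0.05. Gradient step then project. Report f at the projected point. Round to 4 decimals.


Step 1: Compute gradient at (0.1344, 0.7252).
grad_x = 2*3*0.1344 - 12 = -11.1936
grad_y = 2*5*0.7252 + 8 = 15.252
Step 2: Gradient step.
x_raw = 0.1344 - 0.05*-11.1936 = 0.6941
y_raw = 0.7252 - 0.05*15.252 = -0.0374
Step 3: Project onto [-2, 5].
x_proj = clip(0.6941) = 0.6941
y_proj = clip(-0.0374) = -0.0374
Step 4: Evaluate f.
f(0.6941, -0.0374) = -7.1759


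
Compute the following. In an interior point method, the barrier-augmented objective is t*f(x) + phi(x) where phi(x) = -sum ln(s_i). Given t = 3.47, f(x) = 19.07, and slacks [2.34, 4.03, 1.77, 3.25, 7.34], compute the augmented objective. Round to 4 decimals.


Step 1: Compute log-barrier.
ln values: [0.8502, 1.3938, 0.571, 1.1787, 1.9933]
phi = -(0.8502 + 1.3938 + 0.571 + 1.1787 + 1.9933) = -5.9869
Step 2: Compute augmented objective.
t*f(x) = 3.47*19.07 = 66.1729
Total = 66.1729 - 5.9869 = 60.186


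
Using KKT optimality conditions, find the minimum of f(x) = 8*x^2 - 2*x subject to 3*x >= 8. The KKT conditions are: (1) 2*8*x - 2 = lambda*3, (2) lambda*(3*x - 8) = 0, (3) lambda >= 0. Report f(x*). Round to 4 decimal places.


Step 1: Try lambda = 0 (constraint inactive).
x_unc = 2/(2*8) = 0.125
Check: 3*0.125 = 0.375 < 8 -- violated!
Step 2: Constraint must be active: 3*x = 8
x* = 8/3 = 2.6667 (rounded; the exact value 8/3 is used below)
lambda = (2*8*(8/3) - 2)/3 = 13.5556
Step 3: Compute optimal value.
f(x*) = 8*(8/3)^2 - 2*(8/3) = 51.5556


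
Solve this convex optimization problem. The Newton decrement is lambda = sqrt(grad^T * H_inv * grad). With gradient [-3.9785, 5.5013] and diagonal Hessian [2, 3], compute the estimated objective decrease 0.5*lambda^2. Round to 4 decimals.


Step 1: H is diagonal, so H^(-1) * g = [-1.9893, 1.8338].
Step 2: g^T H^(-1) g = sum_i g_i^2 / H_ii
  = (-3.9785)^2/2 + (5.5013)^2/3
  = 7.9142 + 10.0881 = 18.0023
Step 3: Objective decrease = 0.5 * g^T H^(-1) g = 9.0012


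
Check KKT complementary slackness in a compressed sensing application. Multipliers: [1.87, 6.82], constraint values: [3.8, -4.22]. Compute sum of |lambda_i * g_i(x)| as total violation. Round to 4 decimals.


KKT complementary slackness check:
lambda_1 * g_1 = 1.87 * 3.8 = 7.106
lambda_2 * g_2 = 6.82 * -4.22 = -28.7804
Total violation = 7.106 + 28.7804 = 35.8864


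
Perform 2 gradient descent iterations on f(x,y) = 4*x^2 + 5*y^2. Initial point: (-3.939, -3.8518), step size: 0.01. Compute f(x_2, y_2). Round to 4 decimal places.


Gradient descent on f(x,y) = 4*x^2 + 5*y^2.
Starting point: (-3.939, -3.8518), alpha = 0.01
Step 1: grad_x = 2*4*-3.939 = -31.512, grad_y = 2*5*-3.8518 = -38.518
  x_1 = -3.939 - 0.01*-31.512 = -3.6239
  y_1 = -3.8518 - 0.01*-38.518 = -3.4666
Step 2: grad_x = 2*4*-3.6239 = -28.991, grad_y = 2*5*-3.4666 = -34.6662
  x_2 = -3.6239 - 0.01*-28.991 = -3.334
  y_2 = -3.4666 - 0.01*-34.6662 = -3.12
f(-3.334, -3.12) = 4*(-3.334)^2 + 5*(-3.12)^2 = 93.1321


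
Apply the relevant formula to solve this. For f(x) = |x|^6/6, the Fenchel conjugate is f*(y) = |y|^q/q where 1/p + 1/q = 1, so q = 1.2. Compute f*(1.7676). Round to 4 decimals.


The conjugate exponent q satisfies 1/p + 1/q = 1.
p = 6, so q = 6/(6 - 1) = 1.2
|y|^q = 1.7676^1.2 = 1.9809
f*(1.7676) = 1.9809 / 1.2 = 1.6507


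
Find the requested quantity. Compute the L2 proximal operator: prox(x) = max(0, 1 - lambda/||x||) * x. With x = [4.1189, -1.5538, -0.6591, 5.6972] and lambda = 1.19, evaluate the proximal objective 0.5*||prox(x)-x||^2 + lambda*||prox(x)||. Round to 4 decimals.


Step 1: Compute ||x||.
||x|| = 7.2299
Step 2: Compute scaling factor.
scale = max(0, 1 - 1.19/7.2299) = 0.8354
Step 3: prox(x) = [3.441, -1.2981, -0.5506, 4.7595]
||prox(x)|| = 6.0399
Step 4: Proximal objective.
0.5*||prox-x||^2 = 0.7081
lambda*||prox|| = 7.1875
Total = 7.8956


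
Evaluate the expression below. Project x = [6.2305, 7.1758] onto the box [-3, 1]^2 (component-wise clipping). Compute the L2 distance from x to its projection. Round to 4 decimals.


Project each component onto [-3, 1].
clip(6.2305) = 1.0, clip(7.1758) = 1.0
Projection = [1.0, 1.0]
Squared diffs: [27.3581, 38.1405]
Distance = sqrt(65.4986) = 8.0931


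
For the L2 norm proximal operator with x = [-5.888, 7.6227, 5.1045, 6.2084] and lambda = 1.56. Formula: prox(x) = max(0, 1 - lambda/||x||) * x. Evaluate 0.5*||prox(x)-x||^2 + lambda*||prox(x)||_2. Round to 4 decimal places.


Step 1: Compute ||x||.
||x|| = 12.5449
Step 2: Compute scaling factor.
scale = max(0, 1 - 1.56/12.5449) = 0.8756
Step 3: prox(x) = [-5.1558, 6.6748, 4.4697, 5.4364]
||prox(x)|| = 10.9849
Step 4: Proximal objective.
0.5*||prox-x||^2 = 1.2168
lambda*||prox|| = 17.1364
Total = 18.3532


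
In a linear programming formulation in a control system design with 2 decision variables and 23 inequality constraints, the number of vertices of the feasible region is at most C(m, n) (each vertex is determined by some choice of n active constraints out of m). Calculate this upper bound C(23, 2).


Each vertex corresponds to some choice of n active constraints out of m, so the number of vertices is at most C(m, n) = m! / (n!(m-n)!).
m = 23, n = 2
Numerator: 23 * 22
Denominator: 2! = 2
C(23, 2) = 253


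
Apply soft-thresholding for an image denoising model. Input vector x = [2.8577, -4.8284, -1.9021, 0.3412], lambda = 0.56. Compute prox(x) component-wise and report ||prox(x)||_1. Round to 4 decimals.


Soft-thresholding with lambda = 0.56:
prox(2.8577) = sign(2.8577)*max(|2.8577| - 0.56, 0) = 2.2977
prox(-4.8284) = sign(-4.8284)*max(|-4.8284| - 0.56, 0) = -4.2684
prox(-1.9021) = sign(-1.9021)*max(|-1.9021| - 0.56, 0) = -1.3421
prox(0.3412) = sign(0.3412)*max(|0.3412| - 0.56, 0) = 0.0
prox(x) = [2.2977, -4.2684, -1.3421, 0.0]
||prox(x)||_1 = 2.2977 + 4.2684 + 1.3421 + 0.0 = 7.9082


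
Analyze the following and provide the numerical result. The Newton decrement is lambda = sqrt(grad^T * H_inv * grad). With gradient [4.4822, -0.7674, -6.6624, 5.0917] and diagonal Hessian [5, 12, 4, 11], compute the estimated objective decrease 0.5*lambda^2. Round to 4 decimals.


Step 1: H is diagonal, so H^(-1) * g = [0.8964, -0.064, -1.6656, 0.4629].
Step 2: g^T H^(-1) g = sum_i g_i^2 / H_ii
  = (4.4822)^2/5 + (-0.7674)^2/12 + (-6.6624)^2/4 + (5.0917)^2/11
  = 4.018 + 0.0491 + 11.0969 + 2.3569 = 17.5208
Step 3: Objective decrease = 0.5 * g^T H^(-1) g = 8.7604


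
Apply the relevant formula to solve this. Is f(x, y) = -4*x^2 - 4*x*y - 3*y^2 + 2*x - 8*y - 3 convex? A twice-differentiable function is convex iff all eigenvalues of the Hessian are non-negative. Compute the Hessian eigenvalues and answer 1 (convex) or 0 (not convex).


The Hessian of f(x,y) = -4*x^2 - 4*x*y - 3*y^2 + 2*x - 8*y - 3 is:
H = [[-8, -4], [-4, -6]]
Trace = -8 - 6 = -14
Determinant = -8*-6 - (-4)^2 = 32
Discriminant = (-14)^2 - 4*32 = 68.0
Eigenvalues: lambda_1 = -11.1231, lambda_2 = -2.8769
The function is not convex.

0


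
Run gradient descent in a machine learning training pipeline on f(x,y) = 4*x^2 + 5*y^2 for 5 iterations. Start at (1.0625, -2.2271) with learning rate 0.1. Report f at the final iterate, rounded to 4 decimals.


Gradient descent on f(x,y) = 4*x^2 + 5*y^2.
Starting point: (1.0625, -2.2271), alpha = 0.1
Step 1: grad_x = 2*4*1.0625 = 8.5, grad_y = 2*5*-2.2271 = -22.271
  x_1 = 1.0625 - 0.1*8.5 = 0.2125
  y_1 = -2.2271 - 0.1*-22.271 = 0.0
Step 2: grad_x = 2*4*0.2125 = 1.7, grad_y = 2*5*0.0 = 0.0
  x_2 = 0.2125 - 0.1*1.7 = 0.0425
  y_2 = 0.0 - 0.1*0.0 = 0.0
Step 3: grad_x = 2*4*0.0425 = 0.34, grad_y = 2*5*0.0 = 0.0
  x_3 = 0.0425 - 0.1*0.34 = 0.0085
  y_3 = 0.0 - 0.1*0.0 = 0.0
Step 4: grad_x = 2*4*0.0085 = 0.068, grad_y = 2*5*0.0 = 0.0
  x_4 = 0.0085 - 0.1*0.068 = 0.0017
  y_4 = 0.0 - 0.1*0.0 = 0.0
Step 5: grad_x = 2*4*0.0017 = 0.0136, grad_y = 2*5*0.0 = 0.0
  x_5 = 0.0017 - 0.1*0.0136 = 0.0003
  y_5 = 0.0 - 0.1*0.0 = 0.0
f(0.0003, 0.0) = 4*0.0003^2 + 5*0.0^2 = 0.0


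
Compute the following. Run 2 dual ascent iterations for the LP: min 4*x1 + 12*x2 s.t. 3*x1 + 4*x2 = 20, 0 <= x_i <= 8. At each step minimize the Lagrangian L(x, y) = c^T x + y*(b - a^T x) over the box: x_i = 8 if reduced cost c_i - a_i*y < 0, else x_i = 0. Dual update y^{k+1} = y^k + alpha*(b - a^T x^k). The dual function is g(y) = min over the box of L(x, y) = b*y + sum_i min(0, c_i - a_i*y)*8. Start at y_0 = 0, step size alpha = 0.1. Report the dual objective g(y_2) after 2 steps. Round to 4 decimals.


Dual ascent for LP: min 4*x1 + 12*x2, 3*x1 + 4*x2 = 20, 0 <= x_i <= 8
Step 1: y^k = 0.0, reduced costs: (4.0, 12.0)
  x^k = (0.0, 0.0), subgradient = b - a^T x = 20.0
  y^{k+1} = 0.0 + 0.1*20.0 = 2.0
Step 2: y^k = 2.0, reduced costs: (-2.0, 4.0)
  x^k = (8.0, 0.0), subgradient = b - a^T x = -4.0
  y^{k+1} = 2.0 + 0.1*-4.0 = 1.6
Dual objective at y_2 = 1.6: reduced costs (-0.8, 5.6), box minimizer x = (8.0, 0.0)
g(y_2) = b*y + (c1 - a1*y)*x1 + (c2 - a2*y)*x2 = 20*1.6 + (-0.8)*8.0 + 5.6*0.0 = 32.0 - 6.4 + 0.0 = 25.6


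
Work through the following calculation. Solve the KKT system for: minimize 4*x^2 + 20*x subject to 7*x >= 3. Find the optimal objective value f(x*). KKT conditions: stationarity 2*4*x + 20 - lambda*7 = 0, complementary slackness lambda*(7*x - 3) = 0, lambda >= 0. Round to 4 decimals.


Step 1: Try lambda = 0 (constraint inactive).
x_unc = -20/(2*4) = -2.5
Check: 7*-2.5 = -17.5 < 3 -- violated!
Step 2: Constraint must be active: 7*x = 3
x* = 3/7 = 0.4286 (rounded; the exact value 3/7 is used below)
lambda = (2*4*(3/7) + 20)/7 = 3.3469
Step 3: Compute optimal value.
f(x*) = 4*(3/7)^2 + 20*(3/7) = 9.3061


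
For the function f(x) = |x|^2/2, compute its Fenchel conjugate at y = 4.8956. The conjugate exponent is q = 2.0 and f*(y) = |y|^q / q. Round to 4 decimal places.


The conjugate exponent q satisfies 1/p + 1/q = 1.
p = 2, so q = 2/(2 - 1) = 2.0
|y|^q = 4.8956^2.0 = 23.9669
f*(4.8956) = 23.9669 / 2.0 = 11.9834


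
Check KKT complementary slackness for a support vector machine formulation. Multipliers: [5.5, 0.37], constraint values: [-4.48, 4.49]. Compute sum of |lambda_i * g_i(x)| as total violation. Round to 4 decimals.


KKT complementary slackness check:
lambda_1 * g_1 = 5.5 * -4.48 = -24.64
lambda_2 * g_2 = 0.37 * 4.49 = 1.6613
Total violation = 24.64 + 1.6613 = 26.3013


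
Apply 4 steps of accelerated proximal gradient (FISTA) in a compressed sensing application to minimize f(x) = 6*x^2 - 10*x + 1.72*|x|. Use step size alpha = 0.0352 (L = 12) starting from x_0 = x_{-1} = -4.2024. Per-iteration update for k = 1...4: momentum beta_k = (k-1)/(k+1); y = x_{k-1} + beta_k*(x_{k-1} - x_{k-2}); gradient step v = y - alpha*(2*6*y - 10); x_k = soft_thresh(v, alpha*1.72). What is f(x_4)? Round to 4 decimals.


FISTA on f(x) = 6*x^2 - 10*x + 1.72*|x|
L = 12, alpha = 0.0352
Iteration 1: beta = 0.0, y = -4.2024 + 0.0*(-4.2024 + 4.2024) = -4.2024
  grad(y) = -60.4288, v = y - alpha*grad = -2.0753
  prox(v) = soft_thresh(-2.0753, 0.0605) = -2.0148
Iteration 2: beta = 0.3333, y = -2.0148 + 0.3333*(-2.0148 + 4.2024) = -1.2855
  grad(y) = -25.4266, v = y - alpha*grad = -0.3905
  prox(v) = soft_thresh(-0.3905, 0.0605) = -0.33
Iteration 3: beta = 0.5, y = -0.33 + 0.5*(-0.33 + 2.0148) = 0.5124
  grad(y) = -3.8512, v = y - alpha*grad = 0.648
  prox(v) = soft_thresh(0.648, 0.0605) = 0.5874
Iteration 4: beta = 0.6, y = 0.5874 + 0.6*(0.5874 + 0.33) = 1.1379
  grad(y) = 3.6543, v = y - alpha*grad = 1.0092
  prox(v) = soft_thresh(1.0092, 0.0605) = 0.9487
f(x_4) = 6*0.9487^2 - 10*0.9487 + 1.72*|0.9487| = -2.4551


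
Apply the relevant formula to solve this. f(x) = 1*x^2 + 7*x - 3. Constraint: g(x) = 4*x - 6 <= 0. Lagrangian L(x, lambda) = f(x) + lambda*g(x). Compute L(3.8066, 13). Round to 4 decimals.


Step 1: Evaluate f(x).
f(3.8066) = 1*3.8066^2 + 7*3.8066 - 3 = 38.1364
Step 2: Evaluate g(x).
g(3.8066) = 4*3.8066 - 6 = 9.2264
Step 3: Compute Lagrangian.
L = 38.1364 + 13*9.2264 = 158.0796


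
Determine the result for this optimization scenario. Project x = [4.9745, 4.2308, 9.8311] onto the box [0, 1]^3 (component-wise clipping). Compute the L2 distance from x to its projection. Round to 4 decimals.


Project each component onto [0, 1].
clip(4.9745) = 1.0, clip(4.2308) = 1.0, clip(9.8311) = 1.0
Projection = [1.0, 1.0, 1.0]
Squared diffs: [15.7967, 10.4381, 77.9883]
Distance = sqrt(104.2231) = 10.209


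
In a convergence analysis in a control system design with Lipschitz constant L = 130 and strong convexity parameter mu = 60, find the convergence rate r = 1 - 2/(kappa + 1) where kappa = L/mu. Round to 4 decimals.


Step 1: Compute the condition number.
kappa = L/mu = 130/60 = 2.1667
Step 2: Compute the convergence rate.
r = 1 - 2/(kappa + 1) = 1 - 2*mu/(L + mu) = (L - mu)/(L + mu) = 70/190 = 0.3684


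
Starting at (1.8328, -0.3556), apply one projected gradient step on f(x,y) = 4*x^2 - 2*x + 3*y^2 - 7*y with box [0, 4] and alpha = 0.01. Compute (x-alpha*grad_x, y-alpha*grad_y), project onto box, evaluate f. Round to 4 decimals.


Step 1: Compute gradient at (1.8328, -0.3556).
grad_x = 2*4*1.8328 - 2 = 12.6624
grad_y = 2*3*-0.3556 - 7 = -9.1336
Step 2: Gradient step.
x_raw = 1.8328 - 0.01*12.6624 = 1.7062
y_raw = -0.3556 - 0.01*-9.1336 = -0.2643
Step 3: Project onto [0, 4].
x_proj = clip(1.7062) = 1.7062
y_proj = clip(-0.2643) = 0.0
Step 4: Evaluate f.
f(1.7062, 0.0) = 8.2318


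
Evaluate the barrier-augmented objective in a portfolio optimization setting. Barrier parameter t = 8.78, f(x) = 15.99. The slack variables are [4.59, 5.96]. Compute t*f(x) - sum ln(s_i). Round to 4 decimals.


Step 1: Compute log-barrier.
ln values: [1.5239, 1.7851]
phi = -(1.5239 + 1.7851) = -3.309
Step 2: Compute augmented objective.
t*f(x) = 8.78*15.99 = 140.3922
Total = 140.3922 - 3.309 = 137.0832


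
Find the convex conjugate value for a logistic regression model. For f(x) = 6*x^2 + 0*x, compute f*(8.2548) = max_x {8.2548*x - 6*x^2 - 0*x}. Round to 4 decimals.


f*(y) = sup_x {y*x - a*x^2 - b*x} = sup_x {(y-b)*x - a*x^2}
FOC: (y - b) - 2a*x = 0 => x* = (y - b)/(2a)
x* = (8.2548 - 0)/(2*6) = 0.6879
f*(8.2548) = (y-b)^2/(4a) = (8.2548 - 0)^2/(4*6)
= 68.1417/24 = 2.8392


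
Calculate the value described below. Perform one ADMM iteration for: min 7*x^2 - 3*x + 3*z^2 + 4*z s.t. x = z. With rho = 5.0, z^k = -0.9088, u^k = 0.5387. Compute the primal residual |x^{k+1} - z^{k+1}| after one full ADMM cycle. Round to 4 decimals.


ADMM iteration with rho = 5.0, z^k = -0.9088, u^k = 0.5387
Step 1: x-update.
Minimize 7*x^2 - 3*x + (5.0/2)*(x + 0.9088 + 0.5387)^2
FOC: (2*7 + 5.0)*x = 3 + 5.0*(-0.9088 - 0.5387)
x^{k+1} = -0.223
Step 2: z-update.
Minimize 3*z^2 + 4*z + (5.0/2)*(-0.223 - z + 0.5387)^2
FOC: (2*3 + 5.0)*z = -4 + 5.0*(-0.223 + 0.5387)
z^{k+1} = -0.2201
Step 3: u-update.
u^{k+1} = 0.5387 - 0.223 + 0.2201 = 0.5358
Step 4: Primal residual = |-0.223 + 0.2201| = 0.0029


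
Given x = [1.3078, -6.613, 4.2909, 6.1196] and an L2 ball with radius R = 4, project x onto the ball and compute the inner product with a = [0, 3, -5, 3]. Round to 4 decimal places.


Step 1: Compute ||x|| (intermediates to 6 decimals).
||x|| = sqrt(1.3078^2 + (-6.613)^2 + 4.2909^2 + 6.1196^2) = 10.064961
Step 2: Project.
Since ||x|| > R, scale = R/||x|| = 4/10.064961 = 0.397418, proj(x) = scale * x
proj(x) = [0.519743, -2.628125, 1.705281, 2.432039]
Step 3: Dot product.
a^T * proj(x) = 0*0.519743 + 3*(-2.628125) - 5*1.705281 + 3*2.432039 = -9.1147


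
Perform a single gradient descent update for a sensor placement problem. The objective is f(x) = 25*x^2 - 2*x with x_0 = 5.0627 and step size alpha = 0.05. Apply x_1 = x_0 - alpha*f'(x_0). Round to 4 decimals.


We compute the gradient at x_0 and apply the update.
f'(x) = 50*x - 2
f'(5.0627) = 50*5.0627 - 2 = 251.135
x_1 = 5.0627 - 0.05*251.135 = -7.4941


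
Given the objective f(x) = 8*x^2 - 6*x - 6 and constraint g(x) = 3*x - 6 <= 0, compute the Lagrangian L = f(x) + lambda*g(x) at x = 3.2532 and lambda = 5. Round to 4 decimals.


Step 1: Evaluate f(x).
f(3.2532) = 8*3.2532^2 - 6*3.2532 - 6 = 59.1473
Step 2: Evaluate g(x).
g(3.2532) = 3*3.2532 - 6 = 3.7596
Step 3: Compute Lagrangian.
L = 59.1473 + 5*3.7596 = 77.9453


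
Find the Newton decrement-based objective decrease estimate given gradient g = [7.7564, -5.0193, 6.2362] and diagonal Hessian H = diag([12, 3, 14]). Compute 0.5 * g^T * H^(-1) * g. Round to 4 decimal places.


Step 1: H is diagonal, so H^(-1) * g = [0.6464, -1.6731, 0.4454].
Step 2: g^T H^(-1) g = sum_i g_i^2 / H_ii
  = (7.7564)^2/12 + (-5.0193)^2/3 + (6.2362)^2/14
  = 5.0135 + 8.3978 + 2.7779 = 16.1891
Step 3: Objective decrease = 0.5 * g^T H^(-1) g = 8.0946


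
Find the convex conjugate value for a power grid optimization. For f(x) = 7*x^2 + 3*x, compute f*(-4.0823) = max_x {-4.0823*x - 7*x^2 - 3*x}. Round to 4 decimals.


f*(y) = sup_x {y*x - a*x^2 - b*x} = sup_x {(y-b)*x - a*x^2}
FOC: (y - b) - 2a*x = 0 => x* = (y - b)/(2a)
x* = (-4.0823 - 3)/(2*7) = -0.5059
f*(-4.0823) = (y-b)^2/(4a) = (-4.0823 - 3)^2/(4*7)
= 50.159/28 = 1.7914


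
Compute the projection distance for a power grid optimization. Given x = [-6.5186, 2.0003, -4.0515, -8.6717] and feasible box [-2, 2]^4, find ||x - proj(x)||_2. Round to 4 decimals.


Project each component onto [-2, 2].
clip(-6.5186) = -2.0, clip(2.0003) = 2.0, clip(-4.0515) = -2.0, clip(-8.6717) = -2.0
Projection = [-2.0, 2.0, -2.0, -2.0]
Squared diffs: [20.4177, 0.0, 4.2087, 44.5116]
Distance = sqrt(69.138) = 8.3149


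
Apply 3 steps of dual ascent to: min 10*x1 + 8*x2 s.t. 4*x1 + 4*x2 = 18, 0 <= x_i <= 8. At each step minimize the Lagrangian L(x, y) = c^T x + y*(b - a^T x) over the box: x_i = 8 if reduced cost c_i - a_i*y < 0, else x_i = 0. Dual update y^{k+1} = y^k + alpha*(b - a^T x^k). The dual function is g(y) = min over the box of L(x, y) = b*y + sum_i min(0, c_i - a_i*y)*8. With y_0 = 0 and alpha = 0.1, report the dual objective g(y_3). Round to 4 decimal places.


Dual ascent for LP: min 10*x1 + 8*x2, 4*x1 + 4*x2 = 18, 0 <= x_i <= 8
Step 1: y^k = 0.0, reduced costs: (10.0, 8.0)
  x^k = (0.0, 0.0), subgradient = b - a^T x = 18.0
  y^{k+1} = 0.0 + 0.1*18.0 = 1.8
Step 2: y^k = 1.8, reduced costs: (2.8, 0.8)
  x^k = (0.0, 0.0), subgradient = b - a^T x = 18.0
  y^{k+1} = 1.8 + 0.1*18.0 = 3.6
Step 3: y^k = 3.6, reduced costs: (-4.4, -6.4)
  x^k = (8.0, 8.0), subgradient = b - a^T x = -46.0
  y^{k+1} = 3.6 + 0.1*-46.0 = -1.0
Dual objective at y_3 = -1.0: reduced costs (14.0, 12.0), box minimizer x = (0.0, 0.0)
g(y_3) = b*y + (c1 - a1*y)*x1 + (c2 - a2*y)*x2 = 18*(-1.0) + 14.0*0.0 + 12.0*0.0 = -18.0 + 0.0 + 0.0 = -18.0


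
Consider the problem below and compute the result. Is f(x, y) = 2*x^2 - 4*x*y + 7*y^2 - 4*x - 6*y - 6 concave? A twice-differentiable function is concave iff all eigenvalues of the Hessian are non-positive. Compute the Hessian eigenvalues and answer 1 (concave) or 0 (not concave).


The Hessian of f(x,y) = 2*x^2 - 4*x*y + 7*y^2 - 4*x - 6*y - 6 is:
H = [[4, -4], [-4, 14]]
Trace = 4 + 14 = 18
Determinant = 4*14 - (-4)^2 = 40
Discriminant = (18)^2 - 4*40 = 164.0
Eigenvalues: lambda_1 = 2.5969, lambda_2 = 15.4031
The function is not concave.

0


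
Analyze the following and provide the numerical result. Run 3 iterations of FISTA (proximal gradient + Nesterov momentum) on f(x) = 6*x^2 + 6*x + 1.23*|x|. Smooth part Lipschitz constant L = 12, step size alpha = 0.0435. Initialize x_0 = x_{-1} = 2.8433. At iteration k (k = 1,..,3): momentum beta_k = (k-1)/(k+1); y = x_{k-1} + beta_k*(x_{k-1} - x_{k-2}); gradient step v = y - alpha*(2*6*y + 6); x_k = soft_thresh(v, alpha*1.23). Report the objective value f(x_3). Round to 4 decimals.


FISTA on f(x) = 6*x^2 + 6*x + 1.23*|x|
L = 12, alpha = 0.0435
Iteration 1: beta = 0.0, y = 2.8433 + 0.0*(2.8433 - 2.8433) = 2.8433
  grad(y) = 40.1196, v = y - alpha*grad = 1.0981
  prox(v) = soft_thresh(1.0981, 0.0535) = 1.0446
Iteration 2: beta = 0.3333, y = 1.0446 + 0.3333*(1.0446 - 2.8433) = 0.445
  grad(y) = 11.3403, v = y - alpha*grad = -0.0483
  prox(v) = soft_thresh(-0.0483, 0.0535) = 0.0
Iteration 3: beta = 0.5, y = 0.0 + 0.5*(0.0 - 1.0446) = -0.5223
  grad(y) = -0.2676, v = y - alpha*grad = -0.5107
  prox(v) = soft_thresh(-0.5107, 0.0535) = -0.4572
f(x_3) = 6*(-0.4572)^2 + 6*(-0.4572) + 1.23*|-0.4572| = -0.9267


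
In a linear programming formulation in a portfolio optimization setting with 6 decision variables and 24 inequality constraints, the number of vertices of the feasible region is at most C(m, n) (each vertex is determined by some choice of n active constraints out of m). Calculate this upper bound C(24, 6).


Each vertex corresponds to some choice of n active constraints out of m, so the number of vertices is at most C(m, n) = m! / (n!(m-n)!).
m = 24, n = 6
Numerator: 24 * 23 * 22 * 21 * 20 * 19
Denominator: 6! = 720
C(24, 6) = 134596


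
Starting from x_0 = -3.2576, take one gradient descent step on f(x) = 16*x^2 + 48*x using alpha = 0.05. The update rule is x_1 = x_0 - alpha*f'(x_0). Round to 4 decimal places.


We compute the gradient at x_0 and apply the update.
f'(x) = 32*x + 48
f'(-3.2576) = 32*-3.2576 + 48 = -56.2432
x_1 = -3.2576 - 0.05*-56.2432 = -0.4454


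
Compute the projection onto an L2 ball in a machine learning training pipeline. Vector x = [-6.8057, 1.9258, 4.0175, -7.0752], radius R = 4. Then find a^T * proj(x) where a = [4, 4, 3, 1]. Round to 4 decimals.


Step 1: Compute ||x|| (intermediates to 6 decimals).
||x|| = sqrt((-6.8057)^2 + 1.9258^2 + 4.0175^2 + (-7.0752)^2) = 10.780771
Step 2: Project.
Since ||x|| > R, scale = R/||x|| = 4/10.780771 = 0.371031, proj(x) = scale * x
proj(x) = [-2.525126, 0.714531, 1.490617, -2.625119]
Step 3: Dot product.
a^T * proj(x) = 4*(-2.525126) + 4*0.714531 + 3*1.490617 + 1*(-2.625119) = -5.3956


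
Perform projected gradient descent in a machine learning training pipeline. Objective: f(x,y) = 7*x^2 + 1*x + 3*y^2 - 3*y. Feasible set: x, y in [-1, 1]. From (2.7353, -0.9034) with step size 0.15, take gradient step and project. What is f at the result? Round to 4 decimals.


Step 1: Compute gradient at (2.7353, -0.9034).
grad_x = 2*7*2.7353 + 1 = 39.2942
grad_y = 2*3*-0.9034 - 3 = -8.4204
Step 2: Gradient step.
x_raw = 2.7353 - 0.15*39.2942 = -3.1588
y_raw = -0.9034 - 0.15*-8.4204 = 0.3597
Step 3: Project onto [-1, 1].
x_proj = clip(-3.1588) = -1.0
y_proj = clip(0.3597) = 0.3597
Step 4: Evaluate f.
f(-1.0, 0.3597) = 5.3091


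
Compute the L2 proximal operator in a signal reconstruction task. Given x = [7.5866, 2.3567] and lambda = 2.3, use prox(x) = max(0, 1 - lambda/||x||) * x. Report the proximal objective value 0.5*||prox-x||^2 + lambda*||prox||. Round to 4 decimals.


Step 1: Compute ||x||.
||x|| = 7.9442
Step 2: Compute scaling factor.
scale = max(0, 1 - 2.3/7.9442) = 0.7105
Step 3: prox(x) = [5.3901, 1.6744]
||prox(x)|| = 5.6442
Step 4: Proximal objective.
0.5*||prox-x||^2 = 2.645
lambda*||prox|| = 12.9817
Total = 15.6267


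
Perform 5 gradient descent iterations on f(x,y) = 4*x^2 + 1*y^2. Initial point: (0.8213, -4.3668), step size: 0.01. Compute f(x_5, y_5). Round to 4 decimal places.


Gradient descent on f(x,y) = 4*x^2 + 1*y^2.
Starting point: (0.8213, -4.3668), alpha = 0.01
Step 1: grad_x = 2*4*0.8213 = 6.5704, grad_y = 2*1*-4.3668 = -8.7336
  x_1 = 0.8213 - 0.01*6.5704 = 0.7556
  y_1 = -4.3668 - 0.01*-8.7336 = -4.2795
Step 2: grad_x = 2*4*0.7556 = 6.0448, grad_y = 2*1*-4.2795 = -8.5589
  x_2 = 0.7556 - 0.01*6.0448 = 0.6951
  y_2 = -4.2795 - 0.01*-8.5589 = -4.1939
Step 3: grad_x = 2*4*0.6951 = 5.5612, grad_y = 2*1*-4.1939 = -8.3877
  x_3 = 0.6951 - 0.01*5.5612 = 0.6395
  y_3 = -4.1939 - 0.01*-8.3877 = -4.11
Step 4: grad_x = 2*4*0.6395 = 5.1163, grad_y = 2*1*-4.11 = -8.22
  x_4 = 0.6395 - 0.01*5.1163 = 0.5884
  y_4 = -4.11 - 0.01*-8.22 = -4.0278
Step 5: grad_x = 2*4*0.5884 = 4.707, grad_y = 2*1*-4.0278 = -8.0556
  x_5 = 0.5884 - 0.01*4.707 = 0.5413
  y_5 = -4.0278 - 0.01*-8.0556 = -3.9472
f(0.5413, -3.9472) = 4*0.5413^2 + 1*(-3.9472)^2 = 16.7528


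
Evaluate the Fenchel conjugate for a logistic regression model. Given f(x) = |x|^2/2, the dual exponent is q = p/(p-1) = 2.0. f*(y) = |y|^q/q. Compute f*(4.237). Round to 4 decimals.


The conjugate exponent q satisfies 1/p + 1/q = 1.
p = 2, so q = 2/(2 - 1) = 2.0
|y|^q = 4.237^2.0 = 17.9522
f*(4.237) = 17.9522 / 2.0 = 8.9761


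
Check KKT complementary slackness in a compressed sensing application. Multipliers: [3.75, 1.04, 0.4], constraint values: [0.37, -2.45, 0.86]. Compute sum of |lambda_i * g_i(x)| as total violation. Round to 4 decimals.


KKT complementary slackness check:
lambda_1 * g_1 = 3.75 * 0.37 = 1.3875
lambda_2 * g_2 = 1.04 * -2.45 = -2.548
lambda_3 * g_3 = 0.4 * 0.86 = 0.344
Total violation = 1.3875 + 2.548 + 0.344 = 4.2795


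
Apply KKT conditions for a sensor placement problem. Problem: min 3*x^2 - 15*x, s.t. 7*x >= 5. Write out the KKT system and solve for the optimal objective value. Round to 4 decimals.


Step 1: Try lambda = 0 (constraint inactive).
Stationarity: 2*3*x - 15 = 0
x* = 15/(2*3) = 2.5
Check constraint: 7*2.5 = 17.5 >= 5 -- satisfied.
Step 2: Compute optimal value.
f(x*) = 3*2.5^2 - 15*2.5 = -18.75


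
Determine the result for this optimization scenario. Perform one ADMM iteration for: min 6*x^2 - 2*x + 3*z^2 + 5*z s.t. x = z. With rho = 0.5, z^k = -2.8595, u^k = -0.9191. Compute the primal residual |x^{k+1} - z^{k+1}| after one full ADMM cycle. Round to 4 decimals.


ADMM iteration with rho = 0.5, z^k = -2.8595, u^k = -0.9191
Step 1: x-update.
Minimize 6*x^2 - 2*x + (0.5/2)*(x + 2.8595 - 0.9191)^2
FOC: (2*6 + 0.5)*x = 2 + 0.5*(-2.8595 + 0.9191)
x^{k+1} = 0.0824
Step 2: z-update.
Minimize 3*z^2 + 5*z + (0.5/2)*(0.0824 - z - 0.9191)^2
FOC: (2*3 + 0.5)*z = -5 + 0.5*(0.0824 - 0.9191)
z^{k+1} = -0.8336
Step 3: u-update.
u^{k+1} = -0.9191 + 0.0824 + 0.8336 = -0.0031
Step 4: Primal residual = |0.0824 + 0.8336| = 0.916


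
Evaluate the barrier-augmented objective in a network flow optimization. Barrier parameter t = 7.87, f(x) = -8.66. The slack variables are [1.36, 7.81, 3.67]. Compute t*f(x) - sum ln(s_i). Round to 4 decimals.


Step 1: Compute log-barrier.
ln values: [0.3075, 2.0554, 1.3002]
phi = -(0.3075 + 2.0554 + 1.3002) = -3.6631
Step 2: Compute augmented objective.
t*f(x) = 7.87*-8.66 = -68.1542
Total = -68.1542 - 3.6631 = -71.8173


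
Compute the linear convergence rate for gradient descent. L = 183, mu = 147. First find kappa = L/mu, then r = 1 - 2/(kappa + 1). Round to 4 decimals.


Step 1: Compute the condition number.
kappa = L/mu = 183/147 = 1.2449
Step 2: Compute the convergence rate.
r = 1 - 2/(kappa + 1) = 1 - 2*mu/(L + mu) = (L - mu)/(L + mu) = 36/330 = 0.1091


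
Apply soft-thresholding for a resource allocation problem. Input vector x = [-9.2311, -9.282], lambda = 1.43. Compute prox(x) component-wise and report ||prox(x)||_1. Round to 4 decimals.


Soft-thresholding with lambda = 1.43:
prox(-9.2311) = sign(-9.2311)*max(|-9.2311| - 1.43, 0) = -7.8011
prox(-9.282) = sign(-9.282)*max(|-9.282| - 1.43, 0) = -7.852
prox(x) = [-7.8011, -7.852]
||prox(x)||_1 = 7.8011 + 7.852 = 15.6531


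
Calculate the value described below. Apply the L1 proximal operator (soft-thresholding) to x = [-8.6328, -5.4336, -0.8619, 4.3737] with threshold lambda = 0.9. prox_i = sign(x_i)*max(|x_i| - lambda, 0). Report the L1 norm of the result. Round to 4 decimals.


Soft-thresholding with lambda = 0.9:
prox(-8.6328) = sign(-8.6328)*max(|-8.6328| - 0.9, 0) = -7.7328
prox(-5.4336) = sign(-5.4336)*max(|-5.4336| - 0.9, 0) = -4.5336
prox(-0.8619) = sign(-0.8619)*max(|-0.8619| - 0.9, 0) = 0.0
prox(4.3737) = sign(4.3737)*max(|4.3737| - 0.9, 0) = 3.4737
prox(x) = [-7.7328, -4.5336, 0.0, 3.4737]
||prox(x)||_1 = 7.7328 + 4.5336 + 0.0 + 3.4737 = 15.7401


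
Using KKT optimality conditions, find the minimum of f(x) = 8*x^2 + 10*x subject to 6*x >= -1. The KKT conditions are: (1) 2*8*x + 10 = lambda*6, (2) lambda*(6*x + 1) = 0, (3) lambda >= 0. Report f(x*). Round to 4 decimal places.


Step 1: Try lambda = 0 (constraint inactive).
x_unc = -10/(2*8) = -0.625
Check: 6*-0.625 = -3.75 < -1 -- violated!
Step 2: Constraint must be active: 6*x = -1
x* = -1/6 = -0.1667 (rounded; the exact value -1/6 is used below)
lambda = (2*8*(-1/6) + 10)/6 = 1.2222
Step 3: Compute optimal value.
f(x*) = 8*(-1/6)^2 + 10*(-1/6) = -1.4444


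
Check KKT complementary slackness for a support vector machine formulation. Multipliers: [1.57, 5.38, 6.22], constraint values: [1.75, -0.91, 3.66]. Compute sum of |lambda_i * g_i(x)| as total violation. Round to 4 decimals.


KKT complementary slackness check:
lambda_1 * g_1 = 1.57 * 1.75 = 2.7475
lambda_2 * g_2 = 5.38 * -0.91 = -4.8958
lambda_3 * g_3 = 6.22 * 3.66 = 22.7652
Total violation = 2.7475 + 4.8958 + 22.7652 = 30.4085


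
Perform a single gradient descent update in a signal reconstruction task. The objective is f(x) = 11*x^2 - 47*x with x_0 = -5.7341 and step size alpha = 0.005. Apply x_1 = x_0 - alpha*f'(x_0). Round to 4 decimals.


We compute the gradient at x_0 and apply the update.
f'(x) = 22*x - 47
f'(-5.7341) = 22*-5.7341 - 47 = -173.1502
x_1 = -5.7341 - 0.005*-173.1502 = -4.8683


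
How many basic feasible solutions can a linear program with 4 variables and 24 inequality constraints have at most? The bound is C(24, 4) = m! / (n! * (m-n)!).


Each vertex corresponds to some choice of n active constraints out of m, so the number of vertices is at most C(m, n) = m! / (n!(m-n)!).
m = 24, n = 4
Numerator: 24 * 23 * 22 * 21
Denominator: 4! = 24
C(24, 4) = 10626


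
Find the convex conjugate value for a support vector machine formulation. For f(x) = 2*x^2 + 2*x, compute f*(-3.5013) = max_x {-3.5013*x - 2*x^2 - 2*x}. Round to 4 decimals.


f*(y) = sup_x {y*x - a*x^2 - b*x} = sup_x {(y-b)*x - a*x^2}
FOC: (y - b) - 2a*x = 0 => x* = (y - b)/(2a)
x* = (-3.5013 - 2)/(2*2) = -1.3753
f*(-3.5013) = (y-b)^2/(4a) = (-3.5013 - 2)^2/(4*2)
= 30.2643/8 = 3.783


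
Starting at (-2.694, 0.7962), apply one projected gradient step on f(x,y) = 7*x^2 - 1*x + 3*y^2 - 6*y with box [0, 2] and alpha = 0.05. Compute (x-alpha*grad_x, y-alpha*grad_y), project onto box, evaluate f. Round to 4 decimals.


Step 1: Compute gradient at (-2.694, 0.7962).
grad_x = 2*7*-2.694 - 1 = -38.716
grad_y = 2*3*0.7962 - 6 = -1.2228
Step 2: Gradient step.
x_raw = -2.694 - 0.05*-38.716 = -0.7582
y_raw = 0.7962 - 0.05*-1.2228 = 0.8573
Step 3: Project onto [0, 2].
x_proj = clip(-0.7582) = 0.0
y_proj = clip(0.8573) = 0.8573
Step 4: Evaluate f.
f(0.0, 0.8573) = -2.9389


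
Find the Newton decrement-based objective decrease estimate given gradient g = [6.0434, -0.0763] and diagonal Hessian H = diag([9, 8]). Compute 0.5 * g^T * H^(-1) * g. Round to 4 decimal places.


Step 1: H is diagonal, so H^(-1) * g = [0.6715, -0.0095].
Step 2: g^T H^(-1) g = sum_i g_i^2 / H_ii
  = (6.0434)^2/9 + (-0.0763)^2/8
  = 4.0581 + 0.0007 = 4.0588
Step 3: Objective decrease = 0.5 * g^T H^(-1) g = 2.0294


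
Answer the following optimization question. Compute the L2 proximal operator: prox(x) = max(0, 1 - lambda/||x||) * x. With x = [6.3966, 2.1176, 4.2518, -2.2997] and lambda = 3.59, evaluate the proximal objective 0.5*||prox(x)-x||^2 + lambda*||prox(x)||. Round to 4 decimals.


Step 1: Compute ||x||.
||x|| = 8.2926
Step 2: Compute scaling factor.
scale = max(0, 1 - 3.59/8.2926) = 0.5671
Step 3: prox(x) = [3.6274, 1.2009, 2.4111, -1.3041]
||prox(x)|| = 4.7026
Step 4: Proximal objective.
0.5*||prox-x||^2 = 6.4441
lambda*||prox|| = 16.8823
Total = 23.3264


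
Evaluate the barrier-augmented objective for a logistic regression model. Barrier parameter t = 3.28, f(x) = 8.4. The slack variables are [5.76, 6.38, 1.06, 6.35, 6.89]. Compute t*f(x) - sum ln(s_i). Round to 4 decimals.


Step 1: Compute log-barrier.
ln values: [1.7509, 1.8532, 0.0583, 1.8485, 1.9301]
phi = -(1.7509 + 1.8532 + 0.0583 + 1.8485 + 1.9301) = -7.4409
Step 2: Compute augmented objective.
t*f(x) = 3.28*8.4 = 27.552
Total = 27.552 - 7.4409 = 20.1111


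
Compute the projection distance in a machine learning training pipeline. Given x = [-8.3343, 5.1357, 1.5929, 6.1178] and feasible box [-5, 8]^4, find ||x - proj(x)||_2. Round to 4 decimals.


Project each component onto [-5, 8].
clip(-8.3343) = -5.0, clip(5.1357) = 5.1357, clip(1.5929) = 1.5929, clip(6.1178) = 6.1178
Projection = [-5.0, 5.1357, 1.5929, 6.1178]
Squared diffs: [11.1176, 0.0, 0.0, 0.0]
Distance = sqrt(11.1176) = 3.3343


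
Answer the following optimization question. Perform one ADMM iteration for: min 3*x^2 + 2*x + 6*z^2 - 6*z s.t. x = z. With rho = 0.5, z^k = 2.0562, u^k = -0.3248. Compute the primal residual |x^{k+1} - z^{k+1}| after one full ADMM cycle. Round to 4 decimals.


ADMM iteration with rho = 0.5, z^k = 2.0562, u^k = -0.3248
Step 1: x-update.
Minimize 3*x^2 + 2*x + (0.5/2)*(x - 2.0562 - 0.3248)^2
FOC: (2*3 + 0.5)*x = -2 + 0.5*(2.0562 + 0.3248)
x^{k+1} = -0.1245
Step 2: z-update.
Minimize 6*z^2 - 6*z + (0.5/2)*(-0.1245 - z - 0.3248)^2
FOC: (2*6 + 0.5)*z = 6 + 0.5*(-0.1245 - 0.3248)
z^{k+1} = 0.462
Step 3: u-update.
u^{k+1} = -0.3248 - 0.1245 - 0.462 = -0.9114
Step 4: Primal residual = |-0.1245 - 0.462| = 0.5866
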